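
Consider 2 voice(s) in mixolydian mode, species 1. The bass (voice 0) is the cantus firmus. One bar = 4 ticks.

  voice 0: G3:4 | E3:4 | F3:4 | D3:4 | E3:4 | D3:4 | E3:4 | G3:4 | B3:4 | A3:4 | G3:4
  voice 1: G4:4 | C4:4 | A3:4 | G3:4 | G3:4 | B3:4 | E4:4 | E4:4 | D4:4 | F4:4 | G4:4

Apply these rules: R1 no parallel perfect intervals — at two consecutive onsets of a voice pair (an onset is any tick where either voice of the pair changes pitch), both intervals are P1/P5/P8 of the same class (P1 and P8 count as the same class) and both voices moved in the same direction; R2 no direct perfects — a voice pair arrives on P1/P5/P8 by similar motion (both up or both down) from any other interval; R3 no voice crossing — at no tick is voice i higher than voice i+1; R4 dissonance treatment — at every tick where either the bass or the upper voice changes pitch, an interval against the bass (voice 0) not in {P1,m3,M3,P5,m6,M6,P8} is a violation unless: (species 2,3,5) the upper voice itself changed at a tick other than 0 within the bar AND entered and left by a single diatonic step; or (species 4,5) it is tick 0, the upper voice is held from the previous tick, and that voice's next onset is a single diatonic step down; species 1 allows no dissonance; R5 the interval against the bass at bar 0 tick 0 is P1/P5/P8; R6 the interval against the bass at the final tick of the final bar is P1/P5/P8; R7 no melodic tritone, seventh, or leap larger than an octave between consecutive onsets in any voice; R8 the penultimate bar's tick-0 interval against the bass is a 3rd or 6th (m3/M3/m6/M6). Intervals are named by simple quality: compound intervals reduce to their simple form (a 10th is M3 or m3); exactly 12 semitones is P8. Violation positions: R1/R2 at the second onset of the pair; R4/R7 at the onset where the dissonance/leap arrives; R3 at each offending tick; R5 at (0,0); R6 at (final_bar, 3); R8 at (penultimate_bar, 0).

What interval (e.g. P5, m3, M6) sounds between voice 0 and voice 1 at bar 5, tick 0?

voice 0=D3 voice 1=B3 -> M6

M6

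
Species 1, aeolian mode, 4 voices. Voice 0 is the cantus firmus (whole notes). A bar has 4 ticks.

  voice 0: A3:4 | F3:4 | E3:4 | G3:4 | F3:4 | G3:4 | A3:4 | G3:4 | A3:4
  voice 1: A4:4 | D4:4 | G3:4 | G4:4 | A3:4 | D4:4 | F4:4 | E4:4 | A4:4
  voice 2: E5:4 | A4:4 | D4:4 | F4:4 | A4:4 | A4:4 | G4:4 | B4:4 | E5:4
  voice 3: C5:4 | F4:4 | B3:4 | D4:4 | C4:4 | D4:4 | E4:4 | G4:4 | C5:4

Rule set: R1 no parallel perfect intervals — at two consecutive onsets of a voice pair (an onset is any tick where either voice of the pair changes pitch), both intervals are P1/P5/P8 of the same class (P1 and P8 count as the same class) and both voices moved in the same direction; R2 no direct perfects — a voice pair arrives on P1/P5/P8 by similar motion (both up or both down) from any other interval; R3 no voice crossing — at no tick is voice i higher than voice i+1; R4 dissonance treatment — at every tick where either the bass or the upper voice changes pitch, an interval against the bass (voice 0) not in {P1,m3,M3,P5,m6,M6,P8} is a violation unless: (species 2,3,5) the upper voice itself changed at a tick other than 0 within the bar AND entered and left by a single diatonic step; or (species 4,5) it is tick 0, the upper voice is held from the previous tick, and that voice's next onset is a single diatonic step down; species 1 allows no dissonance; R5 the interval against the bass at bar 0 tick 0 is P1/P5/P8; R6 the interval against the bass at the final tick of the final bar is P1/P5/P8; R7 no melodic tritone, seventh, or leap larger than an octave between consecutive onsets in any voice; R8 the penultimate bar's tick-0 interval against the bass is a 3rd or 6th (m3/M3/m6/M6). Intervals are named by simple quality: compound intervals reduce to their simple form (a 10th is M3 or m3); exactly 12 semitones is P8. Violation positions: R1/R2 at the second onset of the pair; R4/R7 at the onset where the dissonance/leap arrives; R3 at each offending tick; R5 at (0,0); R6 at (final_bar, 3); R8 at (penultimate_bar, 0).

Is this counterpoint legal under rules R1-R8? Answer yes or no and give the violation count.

bar 0: v0=A3 v1=A4 v2=E5 v3=C5 (m3)
bar 1: v0=F3 v1=D4 v2=A4 v3=F4 (P8)
bar 2: v0=E3 v1=G3 v2=D4 v3=B3 (P5)
bar 3: v0=G3 v1=G4 v2=F4 v3=D4 (P5)
bar 4: v0=F3 v1=A3 v2=A4 v3=C4 (P5)
bar 5: v0=G3 v1=D4 v2=A4 v3=D4 (P5)
bar 6: v0=A3 v1=F4 v2=G4 v3=E4 (P5)
bar 7: v0=G3 v1=E4 v2=B4 v3=G4 (P8)
bar 8: v0=A3 v1=A4 v2=E5 v3=C5 (m3)
  R3 @ bar0.0: E5 above C5
  R5 @ bar0.0: opens on m3
  R3 @ bar0.1: E5 above C5
  R3 @ bar0.2: E5 above C5
  R3 @ bar0.3: E5 above C5
  R1 @ bar1.0: A4/E5 P5 -> D4/A4 P5 similar
  R2 @ bar1.0: A3/C5 m3 -> F3/F4 P8 similar
  R3 @ bar1.0: A4 above F4
  R3 @ bar1.1: A4 above F4
  R3 @ bar1.2: A4 above F4
  R3 @ bar1.3: A4 above F4
  R1 @ bar2.0: D4/A4 P5 -> G3/D4 P5 similar
  R2 @ bar2.0: F3/F4 P8 -> E3/B3 P5 similar
  R3 @ bar2.0: D4 above B3
  R4 @ bar2.0: E3/D4 m7 untreated
  R7 @ bar2.0: F4->B3 leap 6st
  R3 @ bar2.1: D4 above B3
  R3 @ bar2.2: D4 above B3
  R3 @ bar2.3: D4 above B3
  R1 @ bar3.0: E3/B3 P5 -> G3/D4 P5 similar
  R2 @ bar3.0: E3/G3 m3 -> G3/G4 P8 similar
  R3 @ bar3.0: G4 above F4
  R3 @ bar3.0: F4 above D4
  R4 @ bar3.0: G3/F4 m7 untreated
  R3 @ bar3.1: G4 above F4
  R3 @ bar3.1: F4 above D4
  R3 @ bar3.2: G4 above F4
  R3 @ bar3.2: F4 above D4
  R3 @ bar3.3: G4 above F4
  R3 @ bar3.3: F4 above D4
  R1 @ bar4.0: G3/D4 P5 -> F3/C4 P5 similar
  R3 @ bar4.0: A4 above C4
  R7 @ bar4.0: G4->A3 leap 10st
  R3 @ bar4.1: A4 above C4
  R3 @ bar4.2: A4 above C4
  R3 @ bar4.3: A4 above C4
  R1 @ bar5.0: F3/C4 P5 -> G3/D4 P5 similar
  R2 @ bar5.0: F3/A3 M3 -> G3/D4 P5 similar
  R2 @ bar5.0: A3/C4 m3 -> D4/D4 P1 similar
  R3 @ bar5.0: A4 above D4
  R4 @ bar5.0: G3/A4 M2 untreated
  R3 @ bar5.1: A4 above D4
  R3 @ bar5.2: A4 above D4
  R3 @ bar5.3: A4 above D4
  R1 @ bar6.0: G3/D4 P5 -> A3/E4 P5 similar
  R3 @ bar6.0: G4 above E4
  R4 @ bar6.0: A3/G4 m7 untreated
  R3 @ bar6.1: G4 above E4
  R3 @ bar6.2: G4 above E4
  R3 @ bar6.3: G4 above E4
  R3 @ bar7.0: B4 above G4
  R8 @ bar7.0: penult P8 not 3rd/6th
  R3 @ bar7.1: B4 above G4
  R3 @ bar7.2: B4 above G4
  R3 @ bar7.3: B4 above G4
  R1 @ bar8.0: E4/B4 P5 -> A4/E5 P5 similar
  R2 @ bar8.0: G3/E4 M6 -> A3/A4 P8 similar
  R2 @ bar8.0: G3/B4 M3 -> A3/E5 P5 similar
  R3 @ bar8.0: E5 above C5
  R3 @ bar8.1: E5 above C5
  R3 @ bar8.2: E5 above C5
  R3 @ bar8.3: E5 above C5
  R6 @ bar8.3: closes on m3

No (63 violations)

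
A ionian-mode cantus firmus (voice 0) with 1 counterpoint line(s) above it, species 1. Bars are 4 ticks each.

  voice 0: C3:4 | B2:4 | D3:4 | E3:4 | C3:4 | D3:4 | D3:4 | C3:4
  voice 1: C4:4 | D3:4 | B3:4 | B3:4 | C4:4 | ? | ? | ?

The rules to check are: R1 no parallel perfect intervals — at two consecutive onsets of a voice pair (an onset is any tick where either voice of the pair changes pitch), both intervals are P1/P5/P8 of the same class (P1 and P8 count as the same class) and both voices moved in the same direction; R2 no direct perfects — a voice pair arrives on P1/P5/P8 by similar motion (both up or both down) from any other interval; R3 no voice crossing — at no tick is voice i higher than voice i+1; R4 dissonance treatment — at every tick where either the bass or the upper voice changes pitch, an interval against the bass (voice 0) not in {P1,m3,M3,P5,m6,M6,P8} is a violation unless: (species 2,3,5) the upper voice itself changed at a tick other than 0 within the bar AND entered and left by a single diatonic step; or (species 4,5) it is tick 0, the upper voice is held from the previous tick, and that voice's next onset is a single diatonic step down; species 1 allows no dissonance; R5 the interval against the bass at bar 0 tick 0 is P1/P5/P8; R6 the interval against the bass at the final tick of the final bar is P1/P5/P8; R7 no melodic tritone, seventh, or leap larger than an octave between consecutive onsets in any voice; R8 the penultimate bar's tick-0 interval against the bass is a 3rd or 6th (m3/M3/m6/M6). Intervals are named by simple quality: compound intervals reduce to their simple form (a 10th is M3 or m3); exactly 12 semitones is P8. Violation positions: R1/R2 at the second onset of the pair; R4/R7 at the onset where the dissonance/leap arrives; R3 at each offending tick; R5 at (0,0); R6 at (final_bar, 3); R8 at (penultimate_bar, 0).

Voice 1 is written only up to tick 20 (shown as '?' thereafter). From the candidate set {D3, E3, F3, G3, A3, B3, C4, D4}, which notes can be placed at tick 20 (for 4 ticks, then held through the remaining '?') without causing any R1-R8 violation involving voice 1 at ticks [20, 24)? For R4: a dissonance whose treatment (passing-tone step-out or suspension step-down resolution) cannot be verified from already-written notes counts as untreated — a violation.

{A3, B3, F3}

D3: violates R7
E3: violates R4
F3: legal
G3: violates R4
A3: legal
B3: legal
C4: violates R4
D4: violates R1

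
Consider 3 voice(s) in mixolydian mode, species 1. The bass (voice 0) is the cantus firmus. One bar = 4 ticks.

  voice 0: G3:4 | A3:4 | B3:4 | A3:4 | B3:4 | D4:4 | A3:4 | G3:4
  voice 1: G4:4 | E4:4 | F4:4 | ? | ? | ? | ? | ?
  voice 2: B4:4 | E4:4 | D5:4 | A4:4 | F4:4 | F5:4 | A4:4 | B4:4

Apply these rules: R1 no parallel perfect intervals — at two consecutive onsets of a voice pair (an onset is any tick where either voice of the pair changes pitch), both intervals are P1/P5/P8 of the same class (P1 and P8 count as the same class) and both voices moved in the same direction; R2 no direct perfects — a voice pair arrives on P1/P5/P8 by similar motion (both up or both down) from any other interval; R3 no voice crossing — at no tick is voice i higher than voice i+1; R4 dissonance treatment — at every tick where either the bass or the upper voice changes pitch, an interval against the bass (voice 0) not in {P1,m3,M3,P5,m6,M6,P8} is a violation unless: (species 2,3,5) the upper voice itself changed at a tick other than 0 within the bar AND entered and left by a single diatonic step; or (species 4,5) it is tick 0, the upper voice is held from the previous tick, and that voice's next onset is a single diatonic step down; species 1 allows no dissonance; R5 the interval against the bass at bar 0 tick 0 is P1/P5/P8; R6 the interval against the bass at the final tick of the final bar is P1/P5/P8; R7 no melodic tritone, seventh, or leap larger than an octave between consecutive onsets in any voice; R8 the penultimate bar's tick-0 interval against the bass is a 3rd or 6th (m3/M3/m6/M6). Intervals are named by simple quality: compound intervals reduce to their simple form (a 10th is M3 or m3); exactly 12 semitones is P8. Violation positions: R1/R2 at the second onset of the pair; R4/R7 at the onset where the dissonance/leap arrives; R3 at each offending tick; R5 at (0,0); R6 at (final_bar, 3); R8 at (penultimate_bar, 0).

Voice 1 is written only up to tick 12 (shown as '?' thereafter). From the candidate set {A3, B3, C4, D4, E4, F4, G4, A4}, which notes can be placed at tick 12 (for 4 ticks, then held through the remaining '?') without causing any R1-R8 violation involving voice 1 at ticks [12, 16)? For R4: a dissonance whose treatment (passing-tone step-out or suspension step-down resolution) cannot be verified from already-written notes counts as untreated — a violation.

A3: violates R2
B3: violates R4,R7
C4: legal
D4: violates R2,R4
E4: violates R2
F4: legal
G4: violates R4
A4: legal

{A4, C4, F4}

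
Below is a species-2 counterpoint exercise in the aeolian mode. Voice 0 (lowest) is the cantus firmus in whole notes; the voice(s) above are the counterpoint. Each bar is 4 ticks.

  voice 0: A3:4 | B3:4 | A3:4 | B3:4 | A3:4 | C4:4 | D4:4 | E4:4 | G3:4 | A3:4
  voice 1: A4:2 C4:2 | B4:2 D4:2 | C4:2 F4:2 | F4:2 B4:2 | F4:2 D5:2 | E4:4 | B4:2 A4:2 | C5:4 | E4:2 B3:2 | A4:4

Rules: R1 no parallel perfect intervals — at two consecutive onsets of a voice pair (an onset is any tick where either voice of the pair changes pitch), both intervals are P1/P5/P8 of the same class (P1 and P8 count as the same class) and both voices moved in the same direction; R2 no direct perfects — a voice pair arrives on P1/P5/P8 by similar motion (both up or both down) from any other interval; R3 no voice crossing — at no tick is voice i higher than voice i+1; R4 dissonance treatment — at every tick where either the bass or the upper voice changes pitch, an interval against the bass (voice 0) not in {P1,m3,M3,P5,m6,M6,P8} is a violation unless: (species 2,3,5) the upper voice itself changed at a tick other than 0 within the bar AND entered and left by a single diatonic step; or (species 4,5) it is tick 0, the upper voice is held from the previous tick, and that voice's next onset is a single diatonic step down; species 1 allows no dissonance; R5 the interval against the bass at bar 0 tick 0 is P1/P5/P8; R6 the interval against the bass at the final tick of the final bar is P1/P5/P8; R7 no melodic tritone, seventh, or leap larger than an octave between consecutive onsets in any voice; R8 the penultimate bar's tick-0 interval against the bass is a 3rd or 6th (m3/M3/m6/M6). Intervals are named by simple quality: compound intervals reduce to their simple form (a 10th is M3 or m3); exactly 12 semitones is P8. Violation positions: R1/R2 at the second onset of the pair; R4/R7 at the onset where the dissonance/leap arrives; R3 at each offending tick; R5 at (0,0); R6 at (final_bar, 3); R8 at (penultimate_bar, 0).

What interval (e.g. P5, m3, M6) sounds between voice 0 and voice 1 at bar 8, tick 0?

M6

voice 0=G3 voice 1=E4 -> M6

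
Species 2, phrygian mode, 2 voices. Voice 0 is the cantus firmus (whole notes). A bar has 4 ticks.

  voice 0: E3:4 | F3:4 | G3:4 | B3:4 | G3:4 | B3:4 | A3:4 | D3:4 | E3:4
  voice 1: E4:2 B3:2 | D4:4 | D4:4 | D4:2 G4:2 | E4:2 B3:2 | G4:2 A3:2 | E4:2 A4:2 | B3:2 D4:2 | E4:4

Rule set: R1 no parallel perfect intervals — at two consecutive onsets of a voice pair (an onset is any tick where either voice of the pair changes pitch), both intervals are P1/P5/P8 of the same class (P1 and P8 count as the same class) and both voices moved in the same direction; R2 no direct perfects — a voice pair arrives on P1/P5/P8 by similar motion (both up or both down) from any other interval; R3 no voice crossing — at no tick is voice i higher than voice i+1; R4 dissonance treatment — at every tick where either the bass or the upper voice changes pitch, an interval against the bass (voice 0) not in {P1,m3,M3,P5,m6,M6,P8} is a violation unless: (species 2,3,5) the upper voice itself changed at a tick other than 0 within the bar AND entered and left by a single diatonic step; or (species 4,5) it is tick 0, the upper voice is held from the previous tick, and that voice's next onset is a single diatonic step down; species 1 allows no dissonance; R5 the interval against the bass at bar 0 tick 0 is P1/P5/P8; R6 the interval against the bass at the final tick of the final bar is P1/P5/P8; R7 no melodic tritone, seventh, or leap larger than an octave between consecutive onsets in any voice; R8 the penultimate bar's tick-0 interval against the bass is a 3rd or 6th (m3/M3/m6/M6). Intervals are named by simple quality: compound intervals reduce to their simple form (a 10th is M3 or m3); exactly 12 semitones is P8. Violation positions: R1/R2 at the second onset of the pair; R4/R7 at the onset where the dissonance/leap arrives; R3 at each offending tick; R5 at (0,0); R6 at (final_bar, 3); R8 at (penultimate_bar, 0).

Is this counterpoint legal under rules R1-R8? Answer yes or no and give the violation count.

No (6 violations)

bar 0: v0=E3 v1=E4 (P8)
bar 1: v0=F3 v1=D4 (M6)
bar 2: v0=G3 v1=D4 (P5)
bar 3: v0=B3 v1=D4 (m3)
bar 4: v0=G3 v1=E4 (M6)
bar 5: v0=B3 v1=G4 (m6)
bar 6: v0=A3 v1=E4 (P5)
bar 7: v0=D3 v1=B3 (M6)
bar 8: v0=E3 v1=E4 (P8)
  R3 @ bar5.2: B3 above A3
  R4 @ bar5.2: B3/A3 M2 untreated
  R7 @ bar5.2: G4->A3 leap 10st
  R3 @ bar5.3: B3 above A3
  R7 @ bar7.0: A4->B3 leap 10st
  R1 @ bar8.0: D3/D4 P8 -> E3/E4 P8 similar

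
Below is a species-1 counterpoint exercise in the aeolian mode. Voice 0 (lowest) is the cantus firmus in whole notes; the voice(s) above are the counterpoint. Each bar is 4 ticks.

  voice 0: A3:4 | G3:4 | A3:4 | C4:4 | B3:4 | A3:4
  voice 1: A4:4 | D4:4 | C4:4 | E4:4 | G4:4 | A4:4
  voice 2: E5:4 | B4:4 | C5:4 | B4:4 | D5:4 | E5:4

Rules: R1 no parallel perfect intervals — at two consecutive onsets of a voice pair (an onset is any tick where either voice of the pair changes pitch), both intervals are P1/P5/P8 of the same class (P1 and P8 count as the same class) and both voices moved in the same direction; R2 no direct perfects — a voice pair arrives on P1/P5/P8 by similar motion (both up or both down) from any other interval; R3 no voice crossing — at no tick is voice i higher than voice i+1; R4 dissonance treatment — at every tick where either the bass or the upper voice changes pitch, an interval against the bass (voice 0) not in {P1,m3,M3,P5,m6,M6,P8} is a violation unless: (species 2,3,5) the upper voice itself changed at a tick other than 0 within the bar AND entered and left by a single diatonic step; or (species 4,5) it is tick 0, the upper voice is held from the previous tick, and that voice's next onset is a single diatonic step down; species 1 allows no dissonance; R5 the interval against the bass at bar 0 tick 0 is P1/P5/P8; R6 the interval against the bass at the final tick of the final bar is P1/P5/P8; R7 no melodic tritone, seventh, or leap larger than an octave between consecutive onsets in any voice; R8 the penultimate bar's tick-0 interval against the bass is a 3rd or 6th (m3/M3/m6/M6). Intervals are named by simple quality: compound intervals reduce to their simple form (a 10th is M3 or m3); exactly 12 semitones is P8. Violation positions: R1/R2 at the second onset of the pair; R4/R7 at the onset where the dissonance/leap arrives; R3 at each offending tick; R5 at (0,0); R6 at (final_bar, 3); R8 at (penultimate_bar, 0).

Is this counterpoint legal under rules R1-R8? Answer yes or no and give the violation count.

bar 0: v0=A3 v1=A4 v2=E5 (P5)
bar 1: v0=G3 v1=D4 v2=B4 (M3)
bar 2: v0=A3 v1=C4 v2=C5 (m3)
bar 3: v0=C4 v1=E4 v2=B4 (M7)
bar 4: v0=B3 v1=G4 v2=D5 (m3)
bar 5: v0=A3 v1=A4 v2=E5 (P5)
  R2 @ bar1.0: A3/A4 P8 -> G3/D4 P5 similar
  R4 @ bar3.0: C4/B4 M7 untreated
  R1 @ bar4.0: E4/B4 P5 -> G4/D5 P5 similar
  R1 @ bar5.0: G4/D5 P5 -> A4/E5 P5 similar

No (4 violations)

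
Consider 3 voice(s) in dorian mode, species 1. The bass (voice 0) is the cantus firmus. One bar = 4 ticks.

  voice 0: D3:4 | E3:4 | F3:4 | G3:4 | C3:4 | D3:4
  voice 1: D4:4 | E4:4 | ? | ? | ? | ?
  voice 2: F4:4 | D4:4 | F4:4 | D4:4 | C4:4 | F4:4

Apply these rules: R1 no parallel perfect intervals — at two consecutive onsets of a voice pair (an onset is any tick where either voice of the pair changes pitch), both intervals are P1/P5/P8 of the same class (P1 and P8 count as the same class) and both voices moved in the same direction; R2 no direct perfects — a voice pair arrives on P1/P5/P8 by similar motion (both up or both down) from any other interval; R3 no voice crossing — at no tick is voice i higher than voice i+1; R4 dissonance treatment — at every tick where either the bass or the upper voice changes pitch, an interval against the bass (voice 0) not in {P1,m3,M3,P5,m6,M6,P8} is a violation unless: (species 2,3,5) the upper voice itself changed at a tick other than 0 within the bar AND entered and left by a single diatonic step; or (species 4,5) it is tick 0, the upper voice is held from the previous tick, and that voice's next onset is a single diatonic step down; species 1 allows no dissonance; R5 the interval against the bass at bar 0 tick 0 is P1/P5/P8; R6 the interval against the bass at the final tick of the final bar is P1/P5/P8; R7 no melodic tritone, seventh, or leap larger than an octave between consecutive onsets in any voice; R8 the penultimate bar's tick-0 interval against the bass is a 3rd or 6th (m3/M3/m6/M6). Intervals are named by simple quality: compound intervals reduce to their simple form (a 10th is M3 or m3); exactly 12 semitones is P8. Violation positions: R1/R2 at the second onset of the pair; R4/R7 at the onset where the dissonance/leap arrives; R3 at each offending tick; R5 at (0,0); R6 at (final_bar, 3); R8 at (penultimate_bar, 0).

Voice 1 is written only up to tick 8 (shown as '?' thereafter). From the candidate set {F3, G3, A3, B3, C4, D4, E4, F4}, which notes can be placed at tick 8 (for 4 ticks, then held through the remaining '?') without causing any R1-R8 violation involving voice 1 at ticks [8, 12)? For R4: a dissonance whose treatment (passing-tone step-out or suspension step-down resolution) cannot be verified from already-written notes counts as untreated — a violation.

F3: violates R7
G3: violates R4
A3: legal
B3: violates R4
C4: legal
D4: legal
E4: violates R4
F4: violates R1,R2

{A3, C4, D4}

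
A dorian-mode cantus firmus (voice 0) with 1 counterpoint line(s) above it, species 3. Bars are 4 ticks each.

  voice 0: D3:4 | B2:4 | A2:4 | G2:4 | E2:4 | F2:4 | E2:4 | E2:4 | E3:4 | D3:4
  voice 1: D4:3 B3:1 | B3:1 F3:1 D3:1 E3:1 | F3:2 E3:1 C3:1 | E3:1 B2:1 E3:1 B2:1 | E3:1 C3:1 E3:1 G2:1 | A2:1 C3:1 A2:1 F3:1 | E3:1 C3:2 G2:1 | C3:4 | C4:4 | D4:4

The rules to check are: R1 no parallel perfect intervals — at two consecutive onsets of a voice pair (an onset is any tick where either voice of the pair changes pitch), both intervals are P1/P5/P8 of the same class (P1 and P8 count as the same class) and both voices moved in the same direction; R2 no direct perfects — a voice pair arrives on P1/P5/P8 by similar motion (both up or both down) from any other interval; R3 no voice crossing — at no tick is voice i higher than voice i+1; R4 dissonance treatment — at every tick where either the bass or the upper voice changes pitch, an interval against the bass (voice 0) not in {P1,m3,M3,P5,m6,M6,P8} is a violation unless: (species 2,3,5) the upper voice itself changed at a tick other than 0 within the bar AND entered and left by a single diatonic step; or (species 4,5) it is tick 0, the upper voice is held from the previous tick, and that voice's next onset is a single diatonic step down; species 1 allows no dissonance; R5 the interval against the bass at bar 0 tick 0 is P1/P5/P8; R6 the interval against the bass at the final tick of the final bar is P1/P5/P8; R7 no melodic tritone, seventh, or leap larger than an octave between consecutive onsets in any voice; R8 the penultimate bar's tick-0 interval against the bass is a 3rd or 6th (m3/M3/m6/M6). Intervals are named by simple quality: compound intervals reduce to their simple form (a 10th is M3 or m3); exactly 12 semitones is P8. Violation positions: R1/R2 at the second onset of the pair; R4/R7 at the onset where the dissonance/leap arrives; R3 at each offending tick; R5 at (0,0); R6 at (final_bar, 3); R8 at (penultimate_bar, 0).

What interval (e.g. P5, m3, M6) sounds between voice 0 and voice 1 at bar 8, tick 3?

m6

voice 0=E3 voice 1=C4 -> m6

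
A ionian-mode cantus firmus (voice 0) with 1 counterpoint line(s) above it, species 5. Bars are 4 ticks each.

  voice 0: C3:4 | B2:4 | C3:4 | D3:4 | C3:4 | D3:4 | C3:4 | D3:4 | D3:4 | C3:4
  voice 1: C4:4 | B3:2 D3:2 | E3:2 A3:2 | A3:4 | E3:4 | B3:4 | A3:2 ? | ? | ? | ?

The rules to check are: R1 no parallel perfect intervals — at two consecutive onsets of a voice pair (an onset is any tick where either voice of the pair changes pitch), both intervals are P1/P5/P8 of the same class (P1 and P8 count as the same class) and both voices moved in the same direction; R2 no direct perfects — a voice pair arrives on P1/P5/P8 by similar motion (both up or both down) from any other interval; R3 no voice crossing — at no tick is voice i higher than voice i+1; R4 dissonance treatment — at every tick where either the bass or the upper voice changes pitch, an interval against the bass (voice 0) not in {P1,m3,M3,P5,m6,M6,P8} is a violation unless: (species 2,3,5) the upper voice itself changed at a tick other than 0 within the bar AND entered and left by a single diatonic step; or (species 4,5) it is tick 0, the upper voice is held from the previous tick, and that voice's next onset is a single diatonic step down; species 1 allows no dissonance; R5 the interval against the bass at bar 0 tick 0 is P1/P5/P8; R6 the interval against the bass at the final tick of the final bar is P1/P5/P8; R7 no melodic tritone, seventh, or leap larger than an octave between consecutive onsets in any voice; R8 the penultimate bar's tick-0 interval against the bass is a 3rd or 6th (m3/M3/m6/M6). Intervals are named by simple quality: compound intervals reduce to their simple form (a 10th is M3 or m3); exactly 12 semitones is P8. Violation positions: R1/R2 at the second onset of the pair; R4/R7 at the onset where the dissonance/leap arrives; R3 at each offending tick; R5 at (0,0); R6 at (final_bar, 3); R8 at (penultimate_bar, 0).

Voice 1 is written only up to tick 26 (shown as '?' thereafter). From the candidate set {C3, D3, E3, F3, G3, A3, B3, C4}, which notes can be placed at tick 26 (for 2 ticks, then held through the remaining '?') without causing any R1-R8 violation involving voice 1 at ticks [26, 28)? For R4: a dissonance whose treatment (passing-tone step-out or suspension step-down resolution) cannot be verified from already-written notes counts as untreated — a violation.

{A3, C3, C4, E3, G3}

C3: legal
D3: violates R4
E3: legal
F3: violates R4
G3: legal
A3: legal
B3: violates R4
C4: legal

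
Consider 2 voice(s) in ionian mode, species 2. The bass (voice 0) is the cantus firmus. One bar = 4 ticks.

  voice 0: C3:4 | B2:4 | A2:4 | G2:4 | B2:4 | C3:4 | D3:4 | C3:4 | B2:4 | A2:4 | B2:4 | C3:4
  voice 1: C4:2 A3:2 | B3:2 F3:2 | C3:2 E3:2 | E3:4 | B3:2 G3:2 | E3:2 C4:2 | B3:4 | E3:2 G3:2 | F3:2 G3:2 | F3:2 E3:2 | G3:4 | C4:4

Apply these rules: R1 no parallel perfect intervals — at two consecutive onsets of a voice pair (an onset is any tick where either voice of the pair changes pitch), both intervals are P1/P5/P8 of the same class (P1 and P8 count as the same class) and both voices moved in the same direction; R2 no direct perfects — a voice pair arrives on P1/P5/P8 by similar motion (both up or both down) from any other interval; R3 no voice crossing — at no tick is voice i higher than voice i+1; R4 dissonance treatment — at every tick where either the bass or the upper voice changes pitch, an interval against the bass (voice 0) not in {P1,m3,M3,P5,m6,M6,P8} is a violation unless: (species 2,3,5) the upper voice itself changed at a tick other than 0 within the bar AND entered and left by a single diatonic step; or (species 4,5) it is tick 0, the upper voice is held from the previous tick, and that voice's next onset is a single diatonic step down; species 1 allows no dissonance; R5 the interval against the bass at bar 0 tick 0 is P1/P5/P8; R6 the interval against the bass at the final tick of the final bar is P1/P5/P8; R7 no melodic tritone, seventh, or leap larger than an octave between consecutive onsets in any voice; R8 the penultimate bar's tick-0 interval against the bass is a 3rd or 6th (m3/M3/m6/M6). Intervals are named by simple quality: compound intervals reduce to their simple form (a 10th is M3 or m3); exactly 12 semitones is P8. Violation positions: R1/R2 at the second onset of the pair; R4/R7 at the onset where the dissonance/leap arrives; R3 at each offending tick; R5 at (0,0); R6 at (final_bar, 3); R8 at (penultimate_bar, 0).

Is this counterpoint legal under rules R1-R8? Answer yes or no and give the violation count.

No (5 violations)

bar 0: v0=C3 v1=C4 (P8)
bar 1: v0=B2 v1=B3 (P8)
bar 2: v0=A2 v1=C3 (m3)
bar 3: v0=G2 v1=E3 (M6)
bar 4: v0=B2 v1=B3 (P8)
bar 5: v0=C3 v1=E3 (M3)
bar 6: v0=D3 v1=B3 (M6)
bar 7: v0=C3 v1=E3 (M3)
bar 8: v0=B2 v1=F3 (TT)
bar 9: v0=A2 v1=F3 (m6)
bar 10: v0=B2 v1=G3 (m6)
bar 11: v0=C3 v1=C4 (P8)
  R4 @ bar1.2: B2/F3 TT untreated
  R7 @ bar1.2: B3->F3 leap 6st
  R2 @ bar4.0: G2/E3 M6 -> B2/B3 P8 similar
  R4 @ bar8.0: B2/F3 TT untreated
  R2 @ bar11.0: B2/G3 m6 -> C3/C4 P8 similar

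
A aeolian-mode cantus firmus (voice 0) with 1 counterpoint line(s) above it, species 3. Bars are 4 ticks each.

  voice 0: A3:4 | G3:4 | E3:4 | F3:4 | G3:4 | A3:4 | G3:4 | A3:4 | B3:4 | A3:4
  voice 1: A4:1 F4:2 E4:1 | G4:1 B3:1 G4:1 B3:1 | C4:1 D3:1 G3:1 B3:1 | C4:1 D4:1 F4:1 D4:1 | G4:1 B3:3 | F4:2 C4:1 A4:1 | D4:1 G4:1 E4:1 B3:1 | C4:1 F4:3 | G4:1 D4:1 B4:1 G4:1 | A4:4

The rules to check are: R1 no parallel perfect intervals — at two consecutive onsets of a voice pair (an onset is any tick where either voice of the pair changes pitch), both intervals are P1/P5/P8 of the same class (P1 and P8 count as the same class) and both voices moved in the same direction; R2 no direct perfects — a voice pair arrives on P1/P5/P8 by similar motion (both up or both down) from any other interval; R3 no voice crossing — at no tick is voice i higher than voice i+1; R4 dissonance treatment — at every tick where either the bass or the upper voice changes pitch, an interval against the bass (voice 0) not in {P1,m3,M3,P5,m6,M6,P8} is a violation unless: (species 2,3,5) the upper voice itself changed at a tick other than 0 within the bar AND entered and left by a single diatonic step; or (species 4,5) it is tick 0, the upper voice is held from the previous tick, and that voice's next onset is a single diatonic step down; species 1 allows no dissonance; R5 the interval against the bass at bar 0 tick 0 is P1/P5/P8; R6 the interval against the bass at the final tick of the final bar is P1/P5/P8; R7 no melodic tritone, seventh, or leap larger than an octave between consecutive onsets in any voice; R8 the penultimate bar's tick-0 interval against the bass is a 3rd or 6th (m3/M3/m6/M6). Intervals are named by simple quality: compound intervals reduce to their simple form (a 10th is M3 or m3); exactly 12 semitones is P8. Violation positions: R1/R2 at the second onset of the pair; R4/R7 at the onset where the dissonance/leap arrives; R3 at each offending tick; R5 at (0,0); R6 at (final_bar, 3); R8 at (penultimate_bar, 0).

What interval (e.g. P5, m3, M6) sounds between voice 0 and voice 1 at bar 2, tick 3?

voice 0=E3 voice 1=B3 -> P5

P5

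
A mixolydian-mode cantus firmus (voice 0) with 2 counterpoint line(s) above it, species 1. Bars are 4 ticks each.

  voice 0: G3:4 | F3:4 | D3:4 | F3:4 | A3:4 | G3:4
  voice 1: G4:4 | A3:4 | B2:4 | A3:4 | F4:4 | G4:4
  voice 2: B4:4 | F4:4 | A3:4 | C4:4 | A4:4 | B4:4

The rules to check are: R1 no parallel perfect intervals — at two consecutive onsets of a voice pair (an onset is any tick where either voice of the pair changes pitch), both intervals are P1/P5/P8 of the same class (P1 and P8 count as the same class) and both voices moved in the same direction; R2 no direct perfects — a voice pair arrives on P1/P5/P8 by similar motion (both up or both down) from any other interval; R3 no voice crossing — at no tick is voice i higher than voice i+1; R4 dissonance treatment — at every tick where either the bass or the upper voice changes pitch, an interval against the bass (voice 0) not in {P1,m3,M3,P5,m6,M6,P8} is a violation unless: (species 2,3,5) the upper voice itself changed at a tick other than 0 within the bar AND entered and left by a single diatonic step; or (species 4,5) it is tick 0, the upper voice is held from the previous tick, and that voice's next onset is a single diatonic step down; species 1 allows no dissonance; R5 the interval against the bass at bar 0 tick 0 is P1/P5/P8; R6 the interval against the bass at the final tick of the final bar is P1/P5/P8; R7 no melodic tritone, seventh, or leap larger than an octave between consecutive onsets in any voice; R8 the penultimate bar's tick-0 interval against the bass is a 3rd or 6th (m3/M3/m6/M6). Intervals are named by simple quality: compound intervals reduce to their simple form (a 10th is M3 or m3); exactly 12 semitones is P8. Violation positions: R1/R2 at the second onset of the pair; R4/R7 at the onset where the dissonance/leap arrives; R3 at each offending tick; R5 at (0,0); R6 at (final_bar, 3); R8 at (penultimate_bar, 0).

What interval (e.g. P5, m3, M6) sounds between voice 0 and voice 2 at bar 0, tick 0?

voice 0=G3 voice 2=B4 -> M3

M3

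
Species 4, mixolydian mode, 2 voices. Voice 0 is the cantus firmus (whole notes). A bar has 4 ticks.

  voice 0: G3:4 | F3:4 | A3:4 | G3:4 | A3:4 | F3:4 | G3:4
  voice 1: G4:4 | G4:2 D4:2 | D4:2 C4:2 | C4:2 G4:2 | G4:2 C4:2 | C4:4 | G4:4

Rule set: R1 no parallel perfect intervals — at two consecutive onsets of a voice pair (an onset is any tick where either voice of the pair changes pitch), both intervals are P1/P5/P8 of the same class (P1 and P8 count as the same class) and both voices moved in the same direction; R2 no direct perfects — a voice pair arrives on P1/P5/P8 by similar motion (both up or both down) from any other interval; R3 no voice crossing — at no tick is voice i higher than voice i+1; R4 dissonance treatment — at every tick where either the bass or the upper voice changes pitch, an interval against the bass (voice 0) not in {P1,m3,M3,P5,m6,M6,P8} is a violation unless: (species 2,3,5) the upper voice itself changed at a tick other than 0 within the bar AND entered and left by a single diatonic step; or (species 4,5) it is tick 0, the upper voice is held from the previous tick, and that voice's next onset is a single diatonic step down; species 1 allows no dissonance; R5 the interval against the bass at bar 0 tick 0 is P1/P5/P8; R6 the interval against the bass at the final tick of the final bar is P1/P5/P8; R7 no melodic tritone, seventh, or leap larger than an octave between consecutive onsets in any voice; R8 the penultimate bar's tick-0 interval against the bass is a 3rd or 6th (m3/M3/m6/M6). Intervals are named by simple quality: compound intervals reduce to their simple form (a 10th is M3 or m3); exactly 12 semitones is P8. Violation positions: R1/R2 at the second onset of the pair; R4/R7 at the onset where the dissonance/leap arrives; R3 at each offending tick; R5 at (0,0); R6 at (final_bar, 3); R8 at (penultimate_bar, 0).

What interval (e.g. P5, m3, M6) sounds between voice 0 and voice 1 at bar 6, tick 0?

P8

voice 0=G3 voice 1=G4 -> P8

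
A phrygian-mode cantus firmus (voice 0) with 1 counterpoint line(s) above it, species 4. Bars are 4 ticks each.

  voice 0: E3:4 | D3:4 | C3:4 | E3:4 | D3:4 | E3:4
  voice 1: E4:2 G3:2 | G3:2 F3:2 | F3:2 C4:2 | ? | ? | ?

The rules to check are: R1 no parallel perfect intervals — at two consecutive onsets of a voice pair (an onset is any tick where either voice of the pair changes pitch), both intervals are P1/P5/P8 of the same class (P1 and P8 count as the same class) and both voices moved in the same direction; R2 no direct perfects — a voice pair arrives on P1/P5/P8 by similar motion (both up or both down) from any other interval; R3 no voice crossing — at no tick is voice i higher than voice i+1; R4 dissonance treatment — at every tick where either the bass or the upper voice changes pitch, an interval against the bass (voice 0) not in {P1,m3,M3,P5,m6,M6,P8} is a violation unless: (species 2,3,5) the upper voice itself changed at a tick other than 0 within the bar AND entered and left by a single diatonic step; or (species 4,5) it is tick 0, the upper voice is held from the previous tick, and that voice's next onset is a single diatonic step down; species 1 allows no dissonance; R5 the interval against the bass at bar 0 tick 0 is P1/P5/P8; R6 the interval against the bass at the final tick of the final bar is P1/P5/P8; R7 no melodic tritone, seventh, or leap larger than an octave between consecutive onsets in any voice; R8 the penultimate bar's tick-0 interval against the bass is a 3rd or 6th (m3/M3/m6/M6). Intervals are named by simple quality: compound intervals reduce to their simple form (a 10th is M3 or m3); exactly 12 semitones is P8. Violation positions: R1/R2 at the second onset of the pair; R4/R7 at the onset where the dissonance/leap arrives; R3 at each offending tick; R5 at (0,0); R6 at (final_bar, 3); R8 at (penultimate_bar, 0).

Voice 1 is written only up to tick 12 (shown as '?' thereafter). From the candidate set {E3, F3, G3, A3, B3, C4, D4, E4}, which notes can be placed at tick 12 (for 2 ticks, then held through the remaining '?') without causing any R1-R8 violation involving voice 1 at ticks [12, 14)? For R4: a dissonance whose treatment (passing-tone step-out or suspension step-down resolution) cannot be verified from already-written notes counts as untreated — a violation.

E3: legal
F3: violates R4
G3: legal
A3: violates R4
B3: legal
C4: legal
D4: violates R4
E4: violates R1

{B3, C4, E3, G3}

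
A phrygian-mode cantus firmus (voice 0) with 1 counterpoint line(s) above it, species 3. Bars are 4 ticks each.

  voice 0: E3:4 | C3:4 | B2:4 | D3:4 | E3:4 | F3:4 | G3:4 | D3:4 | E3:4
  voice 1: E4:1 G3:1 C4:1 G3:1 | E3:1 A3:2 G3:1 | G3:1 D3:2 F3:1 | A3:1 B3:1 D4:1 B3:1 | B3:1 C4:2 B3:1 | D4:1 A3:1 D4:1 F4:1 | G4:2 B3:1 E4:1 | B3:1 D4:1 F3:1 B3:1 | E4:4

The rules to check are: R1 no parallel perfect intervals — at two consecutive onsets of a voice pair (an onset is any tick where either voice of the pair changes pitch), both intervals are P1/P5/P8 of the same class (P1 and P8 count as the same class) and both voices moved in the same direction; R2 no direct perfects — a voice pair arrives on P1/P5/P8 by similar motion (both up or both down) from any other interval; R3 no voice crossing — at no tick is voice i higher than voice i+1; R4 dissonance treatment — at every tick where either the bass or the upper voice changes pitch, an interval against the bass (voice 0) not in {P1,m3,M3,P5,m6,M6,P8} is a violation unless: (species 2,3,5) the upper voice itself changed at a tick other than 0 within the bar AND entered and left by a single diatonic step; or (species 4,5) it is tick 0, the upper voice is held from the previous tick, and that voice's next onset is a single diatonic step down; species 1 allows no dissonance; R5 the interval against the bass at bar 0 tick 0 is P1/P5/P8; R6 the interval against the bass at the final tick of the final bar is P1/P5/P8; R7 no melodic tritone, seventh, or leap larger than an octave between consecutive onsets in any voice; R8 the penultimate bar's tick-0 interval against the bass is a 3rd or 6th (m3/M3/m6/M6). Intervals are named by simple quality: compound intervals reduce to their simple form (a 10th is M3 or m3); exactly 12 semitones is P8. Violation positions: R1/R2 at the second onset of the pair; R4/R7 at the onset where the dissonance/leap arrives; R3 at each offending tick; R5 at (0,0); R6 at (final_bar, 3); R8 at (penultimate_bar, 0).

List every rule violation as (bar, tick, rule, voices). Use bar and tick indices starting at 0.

bar 0: v0=E3 v1=E4 downbeat P8
bar 1: v0=C3 v1=E3 downbeat M3
bar 2: v0=B2 v1=G3 downbeat m6
bar 3: v0=D3 v1=A3 downbeat P5
bar 4: v0=E3 v1=B3 downbeat P5
bar 5: v0=F3 v1=D4 downbeat M6
bar 6: v0=G3 v1=G4 downbeat P8
bar 7: v0=D3 v1=B3 downbeat M6
bar 8: v0=E3 v1=E4 downbeat P8
  -> R4 @ bar 2 tick 3 v(0, 1): B2/F3 TT untreated
  -> R2 @ bar 3 tick 0 v(0, 1): B2/F3 TT -> D3/A3 P5 similar
  -> R1 @ bar 6 tick 0 v(0, 1): F3/F4 P8 -> G3/G4 P8 similar
  -> R7 @ bar 7 tick 3 v(1,): F3->B3 leap 6st
  -> R2 @ bar 8 tick 0 v(0, 1): D3/B3 M6 -> E3/E4 P8 similar

(2, 3, R4, (0, 1))
(3, 0, R2, (0, 1))
(6, 0, R1, (0, 1))
(7, 3, R7, (1,))
(8, 0, R2, (0, 1))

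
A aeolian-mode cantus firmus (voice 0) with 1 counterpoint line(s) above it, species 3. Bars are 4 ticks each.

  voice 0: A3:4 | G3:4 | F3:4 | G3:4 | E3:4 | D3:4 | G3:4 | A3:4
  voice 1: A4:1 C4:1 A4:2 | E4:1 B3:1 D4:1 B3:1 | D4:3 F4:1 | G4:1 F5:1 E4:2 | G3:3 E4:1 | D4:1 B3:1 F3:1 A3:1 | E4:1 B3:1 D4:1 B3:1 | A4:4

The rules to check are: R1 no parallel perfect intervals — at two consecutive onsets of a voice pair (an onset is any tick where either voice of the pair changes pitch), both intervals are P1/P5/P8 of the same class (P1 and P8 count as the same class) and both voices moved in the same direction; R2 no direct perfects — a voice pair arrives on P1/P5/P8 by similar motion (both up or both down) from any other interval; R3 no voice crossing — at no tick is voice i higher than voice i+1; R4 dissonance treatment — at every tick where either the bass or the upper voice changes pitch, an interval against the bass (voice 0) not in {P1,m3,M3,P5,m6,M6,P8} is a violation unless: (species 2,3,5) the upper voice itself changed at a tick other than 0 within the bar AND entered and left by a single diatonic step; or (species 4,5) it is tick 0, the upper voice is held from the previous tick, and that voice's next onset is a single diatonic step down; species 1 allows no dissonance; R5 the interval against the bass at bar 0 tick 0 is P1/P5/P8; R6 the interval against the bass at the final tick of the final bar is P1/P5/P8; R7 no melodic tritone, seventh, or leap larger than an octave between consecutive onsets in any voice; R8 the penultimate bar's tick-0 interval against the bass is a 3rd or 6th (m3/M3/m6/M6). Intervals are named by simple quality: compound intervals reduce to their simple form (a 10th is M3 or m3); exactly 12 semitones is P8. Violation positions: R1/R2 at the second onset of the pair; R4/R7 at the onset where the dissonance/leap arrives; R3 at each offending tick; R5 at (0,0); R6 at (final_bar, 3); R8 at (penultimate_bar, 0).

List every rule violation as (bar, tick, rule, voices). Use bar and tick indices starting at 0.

bar 0: v0=A3 v1=A4 downbeat P8
bar 1: v0=G3 v1=E4 downbeat M6
bar 2: v0=F3 v1=D4 downbeat M6
bar 3: v0=G3 v1=G4 downbeat P8
bar 4: v0=E3 v1=G3 downbeat m3
bar 5: v0=D3 v1=D4 downbeat P8
bar 6: v0=G3 v1=E4 downbeat M6
bar 7: v0=A3 v1=A4 downbeat P8
  -> R1 @ bar 3 tick 0 v(0, 1): F3/F4 P8 -> G3/G4 P8 similar
  -> R4 @ bar 3 tick 1 v(0, 1): G3/F5 m7 untreated
  -> R7 @ bar 3 tick 1 v(1,): G4->F5 leap 10st
  -> R7 @ bar 3 tick 2 v(1,): F5->E4 leap 13st
  -> R1 @ bar 5 tick 0 v(0, 1): E3/E4 P8 -> D3/D4 P8 similar
  -> R7 @ bar 5 tick 2 v(1,): B3->F3 leap 6st
  -> R2 @ bar 7 tick 0 v(0, 1): G3/B3 M3 -> A3/A4 P8 similar
  -> R7 @ bar 7 tick 0 v(1,): B3->A4 leap 10st

(3, 0, R1, (0, 1))
(3, 1, R4, (0, 1))
(3, 1, R7, (1,))
(3, 2, R7, (1,))
(5, 0, R1, (0, 1))
(5, 2, R7, (1,))
(7, 0, R2, (0, 1))
(7, 0, R7, (1,))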